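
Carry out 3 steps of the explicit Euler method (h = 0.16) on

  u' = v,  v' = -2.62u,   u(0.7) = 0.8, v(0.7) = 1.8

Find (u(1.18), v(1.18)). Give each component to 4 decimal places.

1.4837, 0.4542

Euler on (u,v): u_{n+1} = u_n + h·u', v_{n+1} = v_n + h·v'.
0.700000: (0.800000, 1.800000); f=(1.800000, -2.096000) → (1.088000, 1.464640)
0.860000: (1.088000, 1.464640); f=(1.464640, -2.850560) → (1.322342, 1.008550)
1.020000: (1.322342, 1.008550); f=(1.008550, -3.464537) → (1.483710, 0.454224)
(u(1.18), v(1.18)) ≈ (1.4837, 0.4542)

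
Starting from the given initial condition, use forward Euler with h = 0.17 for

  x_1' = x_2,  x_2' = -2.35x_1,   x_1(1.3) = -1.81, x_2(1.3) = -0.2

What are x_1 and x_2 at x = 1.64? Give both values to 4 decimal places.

Euler on (x_1,x_2): x_1_{n+1} = x_1_n + h·x_1', x_2_{n+1} = x_2_n + h·x_2'.
1.300000: (-1.810000, -0.200000); f=(-0.200000, 4.253500) → (-1.844000, 0.523095)
1.470000: (-1.844000, 0.523095); f=(0.523095, 4.333400) → (-1.755074, 1.259773)
(x_1(1.64), x_2(1.64)) ≈ (-1.7551, 1.2598)

-1.7551, 1.2598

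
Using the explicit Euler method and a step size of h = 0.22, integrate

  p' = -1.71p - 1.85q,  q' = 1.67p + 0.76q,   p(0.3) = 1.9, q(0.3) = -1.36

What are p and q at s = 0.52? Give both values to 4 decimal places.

Euler on (p,q): p_{n+1} = p_n + h·p', q_{n+1} = q_n + h·q'.
0.300000: (1.900000, -1.360000); f=(-0.733000, 2.139400) → (1.738740, -0.889332)
(p(0.52), q(0.52)) ≈ (1.7387, -0.8893)

1.7387, -0.8893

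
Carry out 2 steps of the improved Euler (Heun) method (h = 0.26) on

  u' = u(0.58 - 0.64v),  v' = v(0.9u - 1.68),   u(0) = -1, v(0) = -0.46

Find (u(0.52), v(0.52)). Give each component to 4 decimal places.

-1.4576, -0.1332

Heun on (u,v): k1 = f(s_n, state_n); k2 = f(s_n + h, state_n + h·k1); state_{n+1} = state_n + (h/2)·(k1 + k2).
0.000000: (-1.000000, -0.460000)
  k1 = (-0.874400, 1.186800)
  predictor → (-1.227344, -0.151432)
  k2 = (-0.830809, 0.421679)
  → (-1.221677, -0.250898)
0.260000: (-1.221677, -0.250898)
  k1 = (-0.904743, 0.697373)
  predictor → (-1.456910, -0.069581)
  k2 = (-0.909887, 0.208132)
  → (-1.457579, -0.133182)
(u(0.52), v(0.52)) ≈ (-1.4576, -0.1332)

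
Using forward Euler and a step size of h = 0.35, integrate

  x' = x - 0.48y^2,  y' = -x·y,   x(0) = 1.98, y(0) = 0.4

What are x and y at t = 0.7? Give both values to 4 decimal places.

Euler on (x,y): x_{n+1} = x_n + h·x', y_{n+1} = y_n + h·y'.
0.000000: (1.980000, 0.400000); f=(1.903200, -0.792000) → (2.646120, 0.122800)
0.350000: (2.646120, 0.122800); f=(2.638882, -0.324944) → (3.569729, 0.009070)
(x(0.7), y(0.7)) ≈ (3.5697, 0.0091)

3.5697, 0.0091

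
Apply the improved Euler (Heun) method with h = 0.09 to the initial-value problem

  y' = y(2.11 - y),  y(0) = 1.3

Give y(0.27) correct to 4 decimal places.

1.5596

Heun: k1 = f(x_n, y_n); k2 = f(x_n + h, y_n + h·k1); y_{n+1} = y_n + (h/2)·(k1 + k2).
x=0.000000, y=1.300000:
  k1 = f(0.000000, 1.300000) = 1.053000
  k2 = f(0.090000, 1.394770) = 0.997581
  y ← 1.300000 + (0.09/2)·(1.053000 + 0.997581) = 1.392276
x=0.090000, y=1.392276:
  k1 = f(0.090000, 1.392276) = 0.999270
  k2 = f(0.180000, 1.482210) = 0.930516
  y ← 1.392276 + (0.09/2)·(0.999270 + 0.930516) = 1.479117
x=0.180000, y=1.479117:
  k1 = f(0.180000, 1.479117) = 0.933150
  k2 = f(0.270000, 1.563100) = 0.854859
  y ← 1.479117 + (0.09/2)·(0.933150 + 0.854859) = 1.559577
y(0.27) ≈ 1.5596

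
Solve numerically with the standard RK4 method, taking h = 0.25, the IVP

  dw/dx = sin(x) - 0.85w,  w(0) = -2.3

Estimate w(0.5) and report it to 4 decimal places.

-1.3970

RK4: k1 = f(x_n, w_n); k2 = f(x_n + h/2, w_n + (h/2)·k1); k3 = f(x_n + h/2, w_n + (h/2)·k2); k4 = f(x_n + h, w_n + h·k3); w_{n+1} = w_n + (h/6)·(k1 + 2k2 + 2k3 + k4).
x=0.000000, w=-2.300000:
  k1 = f(0.000000, -2.300000) = 1.955000
  k2 = f(0.125000, -2.055625) = 1.871956
  k3 = f(0.125000, -2.066006) = 1.880779
  k4 = f(0.250000, -1.829805) = 1.802738
  w ← -2.300000 + (0.25/6)·(k1 + 2k2 + 2k3 + k4) = -1.830700
x=0.250000, w=-1.830700:
  k1 = f(0.250000, -1.830700) = 1.803499
  k2 = f(0.375000, -1.605262) = 1.730745
  k3 = f(0.375000, -1.614356) = 1.738475
  k4 = f(0.500000, -1.396081) = 1.666094
  w ← -1.830700 + (0.25/6)·(k1 + 2k2 + 2k3 + k4) = -1.397032
w(0.5) ≈ -1.3970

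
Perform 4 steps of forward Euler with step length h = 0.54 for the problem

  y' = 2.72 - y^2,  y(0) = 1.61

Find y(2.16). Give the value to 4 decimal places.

1.6348

Euler: y_{n+1} = y_n + h·f(t_n, y_n).
t=0.000000, y=1.610000: f=0.127900 → y ← 1.610000 + 0.54·0.127900 = 1.679066
t=0.540000, y=1.679066: f=-0.099263 → y ← 1.679066 + 0.54·(-0.099263) = 1.625464
t=1.080000, y=1.625464: f=0.077866 → y ← 1.625464 + 0.54·0.077866 = 1.667512
t=1.620000, y=1.667512: f=-0.060596 → y ← 1.667512 + 0.54·(-0.060596) = 1.634790
y(2.16) ≈ 1.6348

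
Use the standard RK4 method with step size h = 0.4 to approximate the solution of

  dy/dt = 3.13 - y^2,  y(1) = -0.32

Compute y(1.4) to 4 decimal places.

0.8493

RK4: k1 = f(t_n, y_n); k2 = f(t_n + h/2, y_n + (h/2)·k1); k3 = f(t_n + h/2, y_n + (h/2)·k2); k4 = f(t_n + h, y_n + h·k3); y_{n+1} = y_n + (h/6)·(k1 + 2k2 + 2k3 + k4).
t=1.000000, y=-0.320000:
  k1 = f(1.000000, -0.320000) = 3.027600
  k2 = f(1.200000, 0.285520) = 3.048478
  k3 = f(1.200000, 0.289696) = 3.046076
  k4 = f(1.400000, 0.898431) = 2.322823
  y ← -0.320000 + (0.4/6)·(k1 + 2k2 + 2k3 + k4) = 0.849302
y(1.4) ≈ 0.8493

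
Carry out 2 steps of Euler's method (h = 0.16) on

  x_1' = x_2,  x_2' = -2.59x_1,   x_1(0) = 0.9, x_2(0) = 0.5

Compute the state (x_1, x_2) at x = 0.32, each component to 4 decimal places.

Euler on (x_1,x_2): x_1_{n+1} = x_1_n + h·x_1', x_2_{n+1} = x_2_n + h·x_2'.
0.000000: (0.900000, 0.500000); f=(0.500000, -2.331000) → (0.980000, 0.127040)
0.160000: (0.980000, 0.127040); f=(0.127040, -2.538200) → (1.000326, -0.279072)
(x_1(0.32), x_2(0.32)) ≈ (1.0003, -0.2791)

1.0003, -0.2791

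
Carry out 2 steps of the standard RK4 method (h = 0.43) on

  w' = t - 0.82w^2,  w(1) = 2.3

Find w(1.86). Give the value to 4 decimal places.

RK4: k1 = f(t_n, w_n); k2 = f(t_n + h/2, w_n + (h/2)·k1); k3 = f(t_n + h/2, w_n + (h/2)·k2); k4 = f(t_n + h, w_n + h·k3); w_{n+1} = w_n + (h/6)·(k1 + 2k2 + 2k3 + k4).
t=1.000000, w=2.300000:
  k1 = f(1.000000, 2.300000) = -3.337800
  k2 = f(1.215000, 1.582373) = -0.838202
  k3 = f(1.215000, 2.119787) = -2.469666
  k4 = f(1.430000, 1.238043) = 0.173144
  w ← 2.300000 + (0.43/6)·(k1 + 2k2 + 2k3 + k4) = 1.599072
t=1.430000, w=1.599072:
  k1 = f(1.430000, 1.599072) = -0.666765
  k2 = f(1.645000, 1.455717) = -0.092673
  k3 = f(1.645000, 1.579147) = -0.399839
  k4 = f(1.860000, 1.427141) = 0.189880
  w ← 1.599072 + (0.43/6)·(k1 + 2k2 + 2k3 + k4) = 1.494302
w(1.86) ≈ 1.4943

1.4943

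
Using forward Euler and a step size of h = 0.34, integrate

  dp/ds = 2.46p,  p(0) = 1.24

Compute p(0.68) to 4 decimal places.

4.1817

Euler: p_{n+1} = p_n + h·f(s_n, p_n).
s=0.000000, p=1.240000: f=3.050400 → p ← 1.240000 + 0.34·3.050400 = 2.277136
s=0.340000, p=2.277136: f=5.601755 → p ← 2.277136 + 0.34·5.601755 = 4.181733
p(0.68) ≈ 4.1817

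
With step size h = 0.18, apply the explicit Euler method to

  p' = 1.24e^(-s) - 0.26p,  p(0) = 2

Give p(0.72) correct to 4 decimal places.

2.2923

Euler: p_{n+1} = p_n + h·f(s_n, p_n).
s=0.000000, p=2.000000: f=0.720000 → p ← 2.000000 + 0.18·0.720000 = 2.129600
s=0.180000, p=2.129600: f=0.482039 → p ← 2.129600 + 0.18·0.482039 = 2.216367
s=0.360000, p=2.216367: f=0.288863 → p ← 2.216367 + 0.18·0.288863 = 2.268362
s=0.540000, p=2.268362: f=0.132834 → p ← 2.268362 + 0.18·0.132834 = 2.292272
p(0.72) ≈ 2.2923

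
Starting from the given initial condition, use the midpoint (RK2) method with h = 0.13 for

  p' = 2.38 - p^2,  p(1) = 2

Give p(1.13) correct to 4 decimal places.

1.8427

Midpoint: k1 = f(t_n, p_n); k2 = f(t_n + h/2, p_n + (h/2)·k1); p_{n+1} = p_n + h·k2.
t=1.000000, p=2.000000:
  k1 = f(1.000000, 2.000000) = -1.620000
  k2 = f(1.065000, 1.894700) = -1.209888
  p ← 2.000000 + 0.13·(-1.209888) = 1.842715
p(1.13) ≈ 1.8427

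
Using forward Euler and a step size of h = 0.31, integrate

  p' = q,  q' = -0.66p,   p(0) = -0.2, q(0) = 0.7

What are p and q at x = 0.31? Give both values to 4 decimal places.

Euler on (p,q): p_{n+1} = p_n + h·p', q_{n+1} = q_n + h·q'.
0.000000: (-0.200000, 0.700000); f=(0.700000, 0.132000) → (0.017000, 0.740920)
(p(0.31), q(0.31)) ≈ (0.0170, 0.7409)

0.0170, 0.7409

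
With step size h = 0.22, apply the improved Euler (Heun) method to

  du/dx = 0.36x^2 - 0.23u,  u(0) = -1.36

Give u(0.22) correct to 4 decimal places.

Heun: k1 = f(x_n, u_n); k2 = f(x_n + h, u_n + h·k1); u_{n+1} = u_n + (h/2)·(k1 + k2).
x=0.000000, u=-1.360000:
  k1 = f(0.000000, -1.360000) = 0.312800
  k2 = f(0.220000, -1.291184) = 0.314396
  u ← -1.360000 + (0.22/2)·(0.312800 + 0.314396) = -1.291008
u(0.22) ≈ -1.2910

-1.2910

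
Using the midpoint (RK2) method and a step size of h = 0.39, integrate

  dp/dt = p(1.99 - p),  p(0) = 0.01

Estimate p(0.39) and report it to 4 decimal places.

Midpoint: k1 = f(t_n, p_n); k2 = f(t_n + h/2, p_n + (h/2)·k1); p_{n+1} = p_n + h·k2.
t=0.000000, p=0.010000:
  k1 = f(0.000000, 0.010000) = 0.019800
  k2 = f(0.195000, 0.013861) = 0.027391
  p ← 0.010000 + 0.39·0.027391 = 0.020683
p(0.39) ≈ 0.0207

0.0207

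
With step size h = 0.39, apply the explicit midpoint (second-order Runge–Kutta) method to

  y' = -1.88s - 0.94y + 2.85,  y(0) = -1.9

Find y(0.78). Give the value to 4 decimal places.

Midpoint: k1 = f(s_n, y_n); k2 = f(s_n + h/2, y_n + (h/2)·k1); y_{n+1} = y_n + h·k2.
s=0.000000, y=-1.900000:
  k1 = f(0.000000, -1.900000) = 4.636000
  k2 = f(0.195000, -0.995980) = 3.419621
  y ← -1.900000 + 0.39·3.419621 = -0.566348
s=0.390000, y=-0.566348:
  k1 = f(0.390000, -0.566348) = 2.649167
  k2 = f(0.585000, -0.049760) = 1.796975
  y ← -0.566348 + 0.39·1.796975 = 0.134472
y(0.78) ≈ 0.1345

0.1345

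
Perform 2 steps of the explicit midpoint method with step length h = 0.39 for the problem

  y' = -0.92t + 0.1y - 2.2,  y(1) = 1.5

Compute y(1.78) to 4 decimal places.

Midpoint: k1 = f(t_n, y_n); k2 = f(t_n + h/2, y_n + (h/2)·k1); y_{n+1} = y_n + h·k2.
t=1.000000, y=1.500000:
  k1 = f(1.000000, 1.500000) = -2.970000
  k2 = f(1.195000, 0.920850) = -3.207315
  y ← 1.500000 + 0.39·(-3.207315) = 0.249147
t=1.390000, y=0.249147:
  k1 = f(1.390000, 0.249147) = -3.453885
  k2 = f(1.585000, -0.424360) = -3.700636
  y ← 0.249147 + 0.39·(-3.700636) = -1.194101
y(1.78) ≈ -1.1941

-1.1941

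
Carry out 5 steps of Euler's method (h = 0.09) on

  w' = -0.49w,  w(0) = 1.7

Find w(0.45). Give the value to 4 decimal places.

Euler: w_{n+1} = w_n + h·f(t_n, w_n).
t=0.000000, w=1.700000: f=-0.833000 → w ← 1.700000 + 0.09·(-0.833000) = 1.625030
t=0.090000, w=1.625030: f=-0.796265 → w ← 1.625030 + 0.09·(-0.796265) = 1.553366
t=0.180000, w=1.553366: f=-0.761149 → w ← 1.553366 + 0.09·(-0.761149) = 1.484863
t=0.270000, w=1.484863: f=-0.727583 → w ← 1.484863 + 0.09·(-0.727583) = 1.419380
t=0.360000, w=1.419380: f=-0.695496 → w ← 1.419380 + 0.09·(-0.695496) = 1.356786
w(0.45) ≈ 1.3568

1.3568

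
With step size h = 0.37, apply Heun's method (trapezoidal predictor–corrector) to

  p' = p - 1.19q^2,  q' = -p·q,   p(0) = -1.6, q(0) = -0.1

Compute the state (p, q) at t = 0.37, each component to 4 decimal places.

Heun on (p,q): k1 = f(t_n, state_n); k2 = f(t_n + h, state_n + h·k1); state_{n+1} = state_n + (h/2)·(k1 + k2).
0.000000: (-1.600000, -0.100000)
  k1 = (-1.611900, -0.160000)
  predictor → (-2.196403, -0.159200)
  k2 = (-2.226563, -0.349667)
  → (-2.310116, -0.194288)
(p(0.37), q(0.37)) ≈ (-2.3101, -0.1943)

-2.3101, -0.1943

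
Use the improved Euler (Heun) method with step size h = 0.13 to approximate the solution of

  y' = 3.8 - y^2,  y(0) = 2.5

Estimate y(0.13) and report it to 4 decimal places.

Heun: k1 = f(t_n, y_n); k2 = f(t_n + h, y_n + h·k1); y_{n+1} = y_n + (h/2)·(k1 + k2).
t=0.000000, y=2.500000:
  k1 = f(0.000000, 2.500000) = -2.450000
  k2 = f(0.130000, 2.181500) = -0.958942
  y ← 2.500000 + (0.13/2)·(-2.450000 + (-0.958942)) = 2.278419
y(0.13) ≈ 2.2784

2.2784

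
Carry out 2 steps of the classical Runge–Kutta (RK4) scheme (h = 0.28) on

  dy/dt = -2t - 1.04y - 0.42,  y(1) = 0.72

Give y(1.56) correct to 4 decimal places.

RK4: k1 = f(t_n, y_n); k2 = f(t_n + h/2, y_n + (h/2)·k1); k3 = f(t_n + h/2, y_n + (h/2)·k2); k4 = f(t_n + h, y_n + h·k3); y_{n+1} = y_n + (h/6)·(k1 + 2k2 + 2k3 + k4).
t=1.000000, y=0.720000:
  k1 = f(1.000000, 0.720000) = -3.168800
  k2 = f(1.140000, 0.276368) = -2.987423
  k3 = f(1.140000, 0.301761) = -3.013831
  k4 = f(1.280000, -0.123873) = -2.851172
  y ← 0.720000 + (0.28/6)·(k1 + 2k2 + 2k3 + k4) = -0.121049
t=1.280000, y=-0.121049:
  k1 = f(1.280000, -0.121049) = -2.854109
  k2 = f(1.420000, -0.520624) = -2.718551
  k3 = f(1.420000, -0.501646) = -2.738288
  k4 = f(1.560000, -0.887770) = -2.616719
  y ← -0.121049 + (0.28/6)·(k1 + 2k2 + 2k3 + k4) = -0.885659
y(1.56) ≈ -0.8857

-0.8857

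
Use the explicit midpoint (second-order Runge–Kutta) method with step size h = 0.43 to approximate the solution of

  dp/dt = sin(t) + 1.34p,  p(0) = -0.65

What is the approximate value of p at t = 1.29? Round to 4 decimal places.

-2.1463

Midpoint: k1 = f(t_n, p_n); k2 = f(t_n + h/2, p_n + (h/2)·k1); p_{n+1} = p_n + h·k2.
t=0.000000, p=-0.650000:
  k1 = f(0.000000, -0.650000) = -0.871000
  k2 = f(0.215000, -0.837265) = -0.908588
  p ← -0.650000 + 0.43·(-0.908588) = -1.040693
t=0.430000, p=-1.040693:
  k1 = f(0.430000, -1.040693) = -0.977657
  k2 = f(0.645000, -1.250889) = -1.074993
  p ← -1.040693 + 0.43·(-1.074993) = -1.502940
t=0.860000, p=-1.502940:
  k1 = f(0.860000, -1.502940) = -1.256097
  k2 = f(1.075000, -1.773000) = -1.496230
  p ← -1.502940 + 0.43·(-1.496230) = -2.146319
p(1.29) ≈ -2.1463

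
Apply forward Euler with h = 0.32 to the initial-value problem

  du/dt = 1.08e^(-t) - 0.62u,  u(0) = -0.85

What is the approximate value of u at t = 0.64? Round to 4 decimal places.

-0.0182

Euler: u_{n+1} = u_n + h·f(t_n, u_n).
t=0.000000, u=-0.850000: f=1.607000 → u ← -0.850000 + 0.32·1.607000 = -0.335760
t=0.320000, u=-0.335760: f=0.992412 → u ← -0.335760 + 0.32·0.992412 = -0.018188
u(0.64) ≈ -0.0182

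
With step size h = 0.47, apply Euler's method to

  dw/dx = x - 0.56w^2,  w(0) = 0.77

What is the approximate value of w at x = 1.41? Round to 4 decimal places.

1.0350

Euler: w_{n+1} = w_n + h·f(x_n, w_n).
x=0.000000, w=0.770000: f=-0.332024 → w ← 0.770000 + 0.47·(-0.332024) = 0.613949
x=0.470000, w=0.613949: f=0.258918 → w ← 0.613949 + 0.47·0.258918 = 0.735640
x=0.940000, w=0.735640: f=0.636947 → w ← 0.735640 + 0.47·0.636947 = 1.035005
w(1.41) ≈ 1.0350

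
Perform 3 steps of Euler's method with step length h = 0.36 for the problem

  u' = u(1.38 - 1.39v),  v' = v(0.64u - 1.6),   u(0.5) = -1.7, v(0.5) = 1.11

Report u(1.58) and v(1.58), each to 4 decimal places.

Euler on (u,v): u_{n+1} = u_n + h·u', v_{n+1} = v_n + h·v'.
0.500000: (-1.700000, 1.110000); f=(0.276930, -2.983680) → (-1.600305, 0.035875)
0.860000: (-1.600305, 0.035875); f=(-2.128620, -0.094144) → (-2.366608, 0.001984)
1.220000: (-2.366608, 0.001984); f=(-3.259394, -0.006178) → (-3.539990, -0.000241)
(u(1.58), v(1.58)) ≈ (-3.5400, -0.0002)

-3.5400, -0.0002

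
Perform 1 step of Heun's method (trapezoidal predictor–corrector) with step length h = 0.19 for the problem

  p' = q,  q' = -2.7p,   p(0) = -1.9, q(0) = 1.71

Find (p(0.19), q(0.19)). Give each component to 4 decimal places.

-1.4825, 2.6014

Heun on (p,q): k1 = f(x_n, state_n); k2 = f(x_n + h, state_n + h·k1); state_{n+1} = state_n + (h/2)·(k1 + k2).
0.000000: (-1.900000, 1.710000)
  k1 = (1.710000, 5.130000)
  predictor → (-1.575100, 2.684700)
  k2 = (2.684700, 4.252770)
  → (-1.482503, 2.601363)
(p(0.19), q(0.19)) ≈ (-1.4825, 2.6014)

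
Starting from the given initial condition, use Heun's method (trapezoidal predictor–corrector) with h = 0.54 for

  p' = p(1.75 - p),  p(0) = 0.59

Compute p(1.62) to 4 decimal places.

1.5271

Heun: k1 = f(s_n, p_n); k2 = f(s_n + h, p_n + h·k1); p_{n+1} = p_n + (h/2)·(k1 + k2).
s=0.000000, p=0.590000:
  k1 = f(0.000000, 0.590000) = 0.684400
  k2 = f(0.540000, 0.959576) = 0.758472
  p ← 0.590000 + (0.54/2)·(0.684400 + 0.758472) = 0.979575
s=0.540000, p=0.979575:
  k1 = f(0.540000, 0.979575) = 0.754689
  k2 = f(1.080000, 1.387107) = 0.503371
  p ← 0.979575 + (0.54/2)·(0.754689 + 0.503371) = 1.319252
s=1.080000, p=1.319252:
  k1 = f(1.080000, 1.319252) = 0.568266
  k2 = f(1.620000, 1.626115) = 0.201451
  p ← 1.319252 + (0.54/2)·(0.568266 + 0.201451) = 1.527075
p(1.62) ≈ 1.5271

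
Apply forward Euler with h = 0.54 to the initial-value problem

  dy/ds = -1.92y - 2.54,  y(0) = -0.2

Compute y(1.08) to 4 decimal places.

-1.3214

Euler: y_{n+1} = y_n + h·f(s_n, y_n).
s=0.000000, y=-0.200000: f=-2.156000 → y ← -0.200000 + 0.54·(-2.156000) = -1.364240
s=0.540000, y=-1.364240: f=0.079341 → y ← -1.364240 + 0.54·0.079341 = -1.321396
y(1.08) ≈ -1.3214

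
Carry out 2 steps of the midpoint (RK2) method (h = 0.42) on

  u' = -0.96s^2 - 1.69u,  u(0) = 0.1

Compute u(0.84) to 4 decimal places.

Midpoint: k1 = f(s_n, u_n); k2 = f(s_n + h/2, u_n + (h/2)·k1); u_{n+1} = u_n + h·k2.
s=0.000000, u=0.100000:
  k1 = f(0.000000, 0.100000) = -0.169000
  k2 = f(0.210000, 0.064510) = -0.151358
  u ← 0.100000 + 0.42·(-0.151358) = 0.036430
s=0.420000, u=0.036430:
  k1 = f(0.420000, 0.036430) = -0.230910
  k2 = f(0.630000, -0.012061) = -0.360640
  u ← 0.036430 + 0.42·(-0.360640) = -0.115039
u(0.84) ≈ -0.1150

-0.1150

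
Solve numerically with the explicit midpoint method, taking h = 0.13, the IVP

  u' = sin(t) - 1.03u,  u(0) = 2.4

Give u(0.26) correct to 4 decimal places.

Midpoint: k1 = f(t_n, u_n); k2 = f(t_n + h/2, u_n + (h/2)·k1); u_{n+1} = u_n + h·k2.
t=0.000000, u=2.400000:
  k1 = f(0.000000, 2.400000) = -2.472000
  k2 = f(0.065000, 2.239320) = -2.241545
  u ← 2.400000 + 0.13·(-2.241545) = 2.108599
t=0.130000, u=2.108599:
  k1 = f(0.130000, 2.108599) = -2.042223
  k2 = f(0.195000, 1.975855) = -1.841364
  u ← 2.108599 + 0.13·(-1.841364) = 1.869222
u(0.26) ≈ 1.8692

1.8692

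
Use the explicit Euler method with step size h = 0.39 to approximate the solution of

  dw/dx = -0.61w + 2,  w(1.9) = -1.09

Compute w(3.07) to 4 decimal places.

Euler: w_{n+1} = w_n + h·f(x_n, w_n).
x=1.900000, w=-1.090000: f=2.664900 → w ← -1.090000 + 0.39·2.664900 = -0.050689
x=2.290000, w=-0.050689: f=2.030920 → w ← -0.050689 + 0.39·2.030920 = 0.741370
x=2.680000, w=0.741370: f=1.547764 → w ← 0.741370 + 0.39·1.547764 = 1.344998
w(3.07) ≈ 1.3450

1.3450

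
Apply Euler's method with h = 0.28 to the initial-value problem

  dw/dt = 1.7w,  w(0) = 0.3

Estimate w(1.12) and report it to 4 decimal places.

Euler: w_{n+1} = w_n + h·f(t_n, w_n).
t=0.000000, w=0.300000: f=0.510000 → w ← 0.300000 + 0.28·0.510000 = 0.442800
t=0.280000, w=0.442800: f=0.752760 → w ← 0.442800 + 0.28·0.752760 = 0.653573
t=0.560000, w=0.653573: f=1.111074 → w ← 0.653573 + 0.28·1.111074 = 0.964673
t=0.840000, w=0.964673: f=1.639945 → w ← 0.964673 + 0.28·1.639945 = 1.423858
w(1.12) ≈ 1.4239

1.4239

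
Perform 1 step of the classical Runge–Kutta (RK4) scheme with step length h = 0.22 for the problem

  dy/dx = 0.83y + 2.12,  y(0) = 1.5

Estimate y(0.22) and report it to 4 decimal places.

2.3122

RK4: k1 = f(x_n, y_n); k2 = f(x_n + h/2, y_n + (h/2)·k1); k3 = f(x_n + h/2, y_n + (h/2)·k2); k4 = f(x_n + h, y_n + h·k3); y_{n+1} = y_n + (h/6)·(k1 + 2k2 + 2k3 + k4).
x=0.000000, y=1.500000:
  k1 = f(0.000000, 1.500000) = 3.365000
  k2 = f(0.110000, 1.870150) = 3.672225
  k3 = f(0.110000, 1.903945) = 3.700274
  k4 = f(0.220000, 2.314060) = 4.040670
  y ← 1.500000 + (0.22/6)·(k1 + 2k2 + 2k3 + k4) = 2.312191
y(0.22) ≈ 2.3122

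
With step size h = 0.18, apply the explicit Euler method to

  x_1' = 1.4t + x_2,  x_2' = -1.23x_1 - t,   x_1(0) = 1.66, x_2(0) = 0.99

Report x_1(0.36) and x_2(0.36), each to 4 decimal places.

Euler on (x_1,x_2): x_1_{n+1} = x_1_n + h·x_1', x_2_{n+1} = x_2_n + h·x_2'.
0.000000: (1.660000, 0.990000); f=(0.990000, -2.041800) → (1.838200, 0.622476)
0.180000: (1.838200, 0.622476); f=(0.874476, -2.440986) → (1.995606, 0.183099)
(x_1(0.36), x_2(0.36)) ≈ (1.9956, 0.1831)

1.9956, 0.1831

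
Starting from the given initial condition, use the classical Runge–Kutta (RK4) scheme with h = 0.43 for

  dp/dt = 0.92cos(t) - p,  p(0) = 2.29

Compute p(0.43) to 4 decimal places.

1.8004

RK4: k1 = f(t_n, p_n); k2 = f(t_n + h/2, p_n + (h/2)·k1); k3 = f(t_n + h/2, p_n + (h/2)·k2); k4 = f(t_n + h, p_n + h·k3); p_{n+1} = p_n + (h/6)·(k1 + 2k2 + 2k3 + k4).
t=0.000000, p=2.290000:
  k1 = f(0.000000, 2.290000) = -1.370000
  k2 = f(0.215000, 1.995450) = -1.096632
  k3 = f(0.215000, 2.054224) = -1.155406
  k4 = f(0.430000, 1.793175) = -0.956927
  p ← 2.290000 + (0.43/6)·(k1 + 2k2 + 2k3 + k4) = 1.800445
p(0.43) ≈ 1.8004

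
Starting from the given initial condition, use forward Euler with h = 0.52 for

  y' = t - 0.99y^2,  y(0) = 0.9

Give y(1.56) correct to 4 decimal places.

Euler: y_{n+1} = y_n + h·f(t_n, y_n).
t=0.000000, y=0.900000: f=-0.801900 → y ← 0.900000 + 0.52·(-0.801900) = 0.483012
t=0.520000, y=0.483012: f=0.289032 → y ← 0.483012 + 0.52·0.289032 = 0.633309
t=1.040000, y=0.633309: f=0.642931 → y ← 0.633309 + 0.52·0.642931 = 0.967633
y(1.56) ≈ 0.9676

0.9676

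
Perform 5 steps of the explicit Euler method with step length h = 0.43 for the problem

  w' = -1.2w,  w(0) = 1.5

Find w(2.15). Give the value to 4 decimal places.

0.0398

Euler: w_{n+1} = w_n + h·f(t_n, w_n).
t=0.000000, w=1.500000: f=-1.800000 → w ← 1.500000 + 0.43·(-1.800000) = 0.726000
t=0.430000, w=0.726000: f=-0.871200 → w ← 0.726000 + 0.43·(-0.871200) = 0.351384
t=0.860000, w=0.351384: f=-0.421661 → w ← 0.351384 + 0.43·(-0.421661) = 0.170070
t=1.290000, w=0.170070: f=-0.204084 → w ← 0.170070 + 0.43·(-0.204084) = 0.082314
t=1.720000, w=0.082314: f=-0.098777 → w ← 0.082314 + 0.43·(-0.098777) = 0.039840
w(2.15) ≈ 0.0398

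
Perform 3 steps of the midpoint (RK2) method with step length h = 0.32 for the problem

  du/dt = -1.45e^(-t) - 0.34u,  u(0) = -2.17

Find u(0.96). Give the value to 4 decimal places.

Midpoint: k1 = f(t_n, u_n); k2 = f(t_n + h/2, u_n + (h/2)·k1); u_{n+1} = u_n + h·k2.
t=0.000000, u=-2.170000:
  k1 = f(0.000000, -2.170000) = -0.712200
  k2 = f(0.160000, -2.283952) = -0.459065
  u ← -2.170000 + 0.32·(-0.459065) = -2.316901
t=0.320000, u=-2.316901:
  k1 = f(0.320000, -2.316901) = -0.265170
  k2 = f(0.480000, -2.359328) = -0.095064
  u ← -2.316901 + 0.32·(-0.095064) = -2.347321
t=0.640000, u=-2.347321:
  k1 = f(0.640000, -2.347321) = 0.033515
  k2 = f(0.800000, -2.341959) = 0.144739
  u ← -2.347321 + 0.32·0.144739 = -2.301005
u(0.96) ≈ -2.3010

-2.3010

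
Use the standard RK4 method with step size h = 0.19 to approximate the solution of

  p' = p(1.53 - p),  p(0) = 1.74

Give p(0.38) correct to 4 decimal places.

1.6407

RK4: k1 = f(t_n, p_n); k2 = f(t_n + h/2, p_n + (h/2)·k1); k3 = f(t_n + h/2, p_n + (h/2)·k2); k4 = f(t_n + h, p_n + h·k3); p_{n+1} = p_n + (h/6)·(k1 + 2k2 + 2k3 + k4).
t=0.000000, p=1.740000:
  k1 = f(0.000000, 1.740000) = -0.365400
  k2 = f(0.095000, 1.705287) = -0.298915
  k3 = f(0.095000, 1.711603) = -0.310832
  k4 = f(0.190000, 1.680942) = -0.253724
  p ← 1.740000 + (0.19/6)·(k1 + 2k2 + 2k3 + k4) = 1.681777
t=0.190000, p=1.681777:
  k1 = f(0.190000, 1.681777) = -0.255255
  k2 = f(0.285000, 1.657528) = -0.211381
  k3 = f(0.285000, 1.661696) = -0.218839
  k4 = f(0.380000, 1.640198) = -0.180746
  p ← 1.681777 + (0.19/6)·(k1 + 2k2 + 2k3 + k4) = 1.640723
p(0.38) ≈ 1.6407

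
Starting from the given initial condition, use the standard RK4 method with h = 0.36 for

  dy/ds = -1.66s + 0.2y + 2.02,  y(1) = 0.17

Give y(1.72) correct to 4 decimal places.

RK4: k1 = f(s_n, y_n); k2 = f(s_n + h/2, y_n + (h/2)·k1); k3 = f(s_n + h/2, y_n + (h/2)·k2); k4 = f(s_n + h, y_n + h·k3); y_{n+1} = y_n + (h/6)·(k1 + 2k2 + 2k3 + k4).
s=1.000000, y=0.170000:
  k1 = f(1.000000, 0.170000) = 0.394000
  k2 = f(1.180000, 0.240920) = 0.109384
  k3 = f(1.180000, 0.189689) = 0.099138
  k4 = f(1.360000, 0.205690) = -0.196462
  y ← 0.170000 + (0.36/6)·(k1 + 2k2 + 2k3 + k4) = 0.206875
s=1.360000, y=0.206875:
  k1 = f(1.360000, 0.206875) = -0.196225
  k2 = f(1.540000, 0.171554) = -0.502089
  k3 = f(1.540000, 0.116499) = -0.513100
  k4 = f(1.720000, 0.022159) = -0.830768
  y ← 0.206875 + (0.36/6)·(k1 + 2k2 + 2k3 + k4) = 0.023433
y(1.72) ≈ 0.0234

0.0234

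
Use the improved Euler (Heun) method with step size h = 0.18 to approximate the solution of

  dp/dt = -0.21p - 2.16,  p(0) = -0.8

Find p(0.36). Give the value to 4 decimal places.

Heun: k1 = f(t_n, p_n); k2 = f(t_n + h, p_n + h·k1); p_{n+1} = p_n + (h/2)·(k1 + k2).
t=0.000000, p=-0.800000:
  k1 = f(0.000000, -0.800000) = -1.992000
  k2 = f(0.180000, -1.158560) = -1.916702
  p ← -0.800000 + (0.18/2)·(-1.992000 + (-1.916702)) = -1.151783
t=0.180000, p=-1.151783:
  k1 = f(0.180000, -1.151783) = -1.918126
  k2 = f(0.360000, -1.497046) = -1.845620
  p ← -1.151783 + (0.18/2)·(-1.918126 + (-1.845620)) = -1.490520
p(0.36) ≈ -1.4905

-1.4905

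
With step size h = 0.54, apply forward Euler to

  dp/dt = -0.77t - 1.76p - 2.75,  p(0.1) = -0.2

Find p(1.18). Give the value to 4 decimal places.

Euler: p_{n+1} = p_n + h·f(t_n, p_n).
t=0.100000, p=-0.200000: f=-2.475000 → p ← -0.200000 + 0.54·(-2.475000) = -1.536500
t=0.640000, p=-1.536500: f=-0.538560 → p ← -1.536500 + 0.54·(-0.538560) = -1.827322
p(1.18) ≈ -1.8273

-1.8273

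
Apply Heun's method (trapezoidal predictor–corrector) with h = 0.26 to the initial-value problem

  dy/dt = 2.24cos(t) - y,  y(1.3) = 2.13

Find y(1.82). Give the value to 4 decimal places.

Heun: k1 = f(t_n, y_n); k2 = f(t_n + h, y_n + h·k1); y_{n+1} = y_n + (h/2)·(k1 + k2).
t=1.300000, y=2.130000:
  k1 = f(1.300000, 2.130000) = -1.530803
  k2 = f(1.560000, 1.731991) = -1.707808
  y ← 2.130000 + (0.26/2)·(-1.530803 + (-1.707808)) = 1.708981
t=1.560000, y=1.708981:
  k1 = f(1.560000, 1.708981) = -1.684797
  k2 = f(1.820000, 1.270933) = -1.823390
  y ← 1.708981 + (0.26/2)·(-1.684797 + (-1.823390)) = 1.252916
y(1.82) ≈ 1.2529

1.2529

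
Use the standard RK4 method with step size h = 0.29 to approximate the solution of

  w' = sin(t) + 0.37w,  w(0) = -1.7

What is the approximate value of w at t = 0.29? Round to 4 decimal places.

RK4: k1 = f(t_n, w_n); k2 = f(t_n + h/2, w_n + (h/2)·k1); k3 = f(t_n + h/2, w_n + (h/2)·k2); k4 = f(t_n + h, w_n + h·k3); w_{n+1} = w_n + (h/6)·(k1 + 2k2 + 2k3 + k4).
t=0.000000, w=-1.700000:
  k1 = f(0.000000, -1.700000) = -0.629000
  k2 = f(0.145000, -1.791205) = -0.518253
  k3 = f(0.145000, -1.775147) = -0.512312
  k4 = f(0.290000, -1.848570) = -0.398019
  w ← -1.700000 + (0.29/6)·(k1 + 2k2 + 2k3 + k4) = -1.849261
w(0.29) ≈ -1.8493

-1.8493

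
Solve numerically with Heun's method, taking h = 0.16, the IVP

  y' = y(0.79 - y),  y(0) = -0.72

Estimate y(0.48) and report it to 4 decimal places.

Heun: k1 = f(x_n, y_n); k2 = f(x_n + h, y_n + h·k1); y_{n+1} = y_n + (h/2)·(k1 + k2).
x=0.000000, y=-0.720000:
  k1 = f(0.000000, -0.720000) = -1.087200
  k2 = f(0.160000, -0.893952) = -1.505372
  y ← -0.720000 + (0.16/2)·(-1.087200 + (-1.505372)) = -0.927406
x=0.160000, y=-0.927406:
  k1 = f(0.160000, -0.927406) = -1.592732
  k2 = f(0.320000, -1.182243) = -2.331670
  y ← -0.927406 + (0.16/2)·(-1.592732 + (-2.331670)) = -1.241358
x=0.320000, y=-1.241358:
  k1 = f(0.320000, -1.241358) = -2.521642
  k2 = f(0.480000, -1.644821) = -4.004844
  y ← -1.241358 + (0.16/2)·(-2.521642 + (-4.004844)) = -1.763477
y(0.48) ≈ -1.7635

-1.7635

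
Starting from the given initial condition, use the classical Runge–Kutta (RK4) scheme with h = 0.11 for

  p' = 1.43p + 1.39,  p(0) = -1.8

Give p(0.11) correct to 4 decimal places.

-1.9410

RK4: k1 = f(x_n, p_n); k2 = f(x_n + h/2, p_n + (h/2)·k1); k3 = f(x_n + h/2, p_n + (h/2)·k2); k4 = f(x_n + h, p_n + h·k3); p_{n+1} = p_n + (h/6)·(k1 + 2k2 + 2k3 + k4).
x=0.000000, p=-1.800000:
  k1 = f(0.000000, -1.800000) = -1.184000
  k2 = f(0.055000, -1.865120) = -1.277122
  k3 = f(0.055000, -1.870242) = -1.284446
  k4 = f(0.110000, -1.941289) = -1.386043
  p ← -1.800000 + (0.11/6)·(k1 + 2k2 + 2k3 + k4) = -1.941042
p(0.11) ≈ -1.9410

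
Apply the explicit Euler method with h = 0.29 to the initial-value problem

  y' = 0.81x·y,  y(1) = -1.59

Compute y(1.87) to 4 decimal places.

Euler: y_{n+1} = y_n + h·f(x_n, y_n).
x=1.000000, y=-1.590000: f=-1.287900 → y ← -1.590000 + 0.29·(-1.287900) = -1.963491
x=1.290000, y=-1.963491: f=-2.051652 → y ← -1.963491 + 0.29·(-2.051652) = -2.558470
x=1.580000, y=-2.558470: f=-3.274330 → y ← -2.558470 + 0.29·(-3.274330) = -3.508026
y(1.87) ≈ -3.5080

-3.5080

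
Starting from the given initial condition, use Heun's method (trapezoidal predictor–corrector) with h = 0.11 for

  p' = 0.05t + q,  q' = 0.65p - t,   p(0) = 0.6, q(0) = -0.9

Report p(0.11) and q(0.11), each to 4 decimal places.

Heun on (p,q): k1 = f(t_n, state_n); k2 = f(t_n + h, state_n + h·k1); state_{n+1} = state_n + (h/2)·(k1 + k2).
0.000000: (0.600000, -0.900000)
  k1 = (-0.900000, 0.390000)
  predictor → (0.501000, -0.857100)
  k2 = (-0.851600, 0.215650)
  → (0.503662, -0.866689)
(p(0.11), q(0.11)) ≈ (0.5037, -0.8667)

0.5037, -0.8667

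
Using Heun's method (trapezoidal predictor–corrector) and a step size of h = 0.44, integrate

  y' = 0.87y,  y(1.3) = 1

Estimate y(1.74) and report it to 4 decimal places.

Heun: k1 = f(s_n, y_n); k2 = f(s_n + h, y_n + h·k1); y_{n+1} = y_n + (h/2)·(k1 + k2).
s=1.300000, y=1.000000:
  k1 = f(1.300000, 1.000000) = 0.870000
  k2 = f(1.740000, 1.382800) = 1.203036
  y ← 1.000000 + (0.44/2)·(0.870000 + 1.203036) = 1.456068
y(1.74) ≈ 1.4561

1.4561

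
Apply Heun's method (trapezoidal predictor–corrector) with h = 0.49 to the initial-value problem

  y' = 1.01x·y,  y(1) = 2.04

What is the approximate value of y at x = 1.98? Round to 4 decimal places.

Heun: k1 = f(x_n, y_n); k2 = f(x_n + h, y_n + h·k1); y_{n+1} = y_n + (h/2)·(k1 + k2).
x=1.000000, y=2.040000:
  k1 = f(1.000000, 2.040000) = 2.060400
  k2 = f(1.490000, 3.049596) = 4.589337
  y ← 2.040000 + (0.49/2)·(2.060400 + 4.589337) = 3.669186
x=1.490000, y=3.669186:
  k1 = f(1.490000, 3.669186) = 5.521757
  k2 = f(1.980000, 6.374847) = 12.748418
  y ← 3.669186 + (0.49/2)·(5.521757 + 12.748418) = 8.145379
y(1.98) ≈ 8.1454

8.1454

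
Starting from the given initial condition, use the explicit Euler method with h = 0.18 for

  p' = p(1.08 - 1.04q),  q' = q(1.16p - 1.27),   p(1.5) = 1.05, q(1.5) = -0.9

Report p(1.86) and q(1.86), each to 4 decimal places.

1.9481, -0.9542

Euler on (p,q): p_{n+1} = p_n + h·p', q_{n+1} = q_n + h·q'.
1.500000: (1.050000, -0.900000); f=(2.116800, 0.046800) → (1.431024, -0.891576)
1.680000: (1.431024, -0.891576); f=(2.872407, -0.347704) → (1.948057, -0.954163)
(p(1.86), q(1.86)) ≈ (1.9481, -0.9542)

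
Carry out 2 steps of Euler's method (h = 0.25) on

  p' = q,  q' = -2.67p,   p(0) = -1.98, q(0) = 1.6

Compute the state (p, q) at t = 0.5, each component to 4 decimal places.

-0.8496, 3.9763

Euler on (p,q): p_{n+1} = p_n + h·p', q_{n+1} = q_n + h·q'.
0.000000: (-1.980000, 1.600000); f=(1.600000, 5.286600) → (-1.580000, 2.921650)
0.250000: (-1.580000, 2.921650); f=(2.921650, 4.218600) → (-0.849588, 3.976300)
(p(0.5), q(0.5)) ≈ (-0.8496, 3.9763)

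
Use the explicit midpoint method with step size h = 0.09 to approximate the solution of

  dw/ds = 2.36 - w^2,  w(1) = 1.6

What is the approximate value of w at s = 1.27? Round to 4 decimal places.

Midpoint: k1 = f(s_n, w_n); k2 = f(s_n + h/2, w_n + (h/2)·k1); w_{n+1} = w_n + h·k2.
s=1.000000, w=1.600000:
  k1 = f(1.000000, 1.600000) = -0.200000
  k2 = f(1.045000, 1.591000) = -0.171281
  w ← 1.600000 + 0.09·(-0.171281) = 1.584585
s=1.090000, w=1.584585:
  k1 = f(1.090000, 1.584585) = -0.150909
  k2 = f(1.135000, 1.577794) = -0.129433
  w ← 1.584585 + 0.09·(-0.129433) = 1.572936
s=1.180000, w=1.572936:
  k1 = f(1.180000, 1.572936) = -0.114127
  k2 = f(1.225000, 1.567800) = -0.097997
  w ← 1.572936 + 0.09·(-0.097997) = 1.564116
w(1.27) ≈ 1.5641

1.5641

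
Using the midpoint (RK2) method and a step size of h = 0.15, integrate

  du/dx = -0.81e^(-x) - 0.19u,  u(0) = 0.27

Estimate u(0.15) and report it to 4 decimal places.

0.1514

Midpoint: k1 = f(x_n, u_n); k2 = f(x_n + h/2, u_n + (h/2)·k1); u_{n+1} = u_n + h·k2.
x=0.000000, u=0.270000:
  k1 = f(0.000000, 0.270000) = -0.861300
  k2 = f(0.075000, 0.205403) = -0.790499
  u ← 0.270000 + 0.15·(-0.790499) = 0.151425
u(0.15) ≈ 0.1514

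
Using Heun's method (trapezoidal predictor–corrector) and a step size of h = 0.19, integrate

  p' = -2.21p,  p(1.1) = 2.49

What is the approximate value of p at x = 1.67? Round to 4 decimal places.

0.7431

Heun: k1 = f(x_n, p_n); k2 = f(x_n + h, p_n + h·k1); p_{n+1} = p_n + (h/2)·(k1 + k2).
x=1.100000, p=2.490000:
  k1 = f(1.100000, 2.490000) = -5.502900
  k2 = f(1.290000, 1.444449) = -3.192232
  p ← 2.490000 + (0.19/2)·(-5.502900 + (-3.192232)) = 1.663962
x=1.290000, p=1.663962:
  k1 = f(1.290000, 1.663962) = -3.677357
  k2 = f(1.480000, 0.965265) = -2.133235
  p ← 1.663962 + (0.19/2)·(-3.677357 + (-2.133235)) = 1.111956
x=1.480000, p=1.111956:
  k1 = f(1.480000, 1.111956) = -2.457423
  k2 = f(1.670000, 0.645046) = -1.425551
  p ← 1.111956 + (0.19/2)·(-2.457423 + (-1.425551)) = 0.743074
p(1.67) ≈ 0.7431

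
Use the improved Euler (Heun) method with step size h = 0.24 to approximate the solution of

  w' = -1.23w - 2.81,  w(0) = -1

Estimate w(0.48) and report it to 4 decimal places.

Heun: k1 = f(t_n, w_n); k2 = f(t_n + h, w_n + h·k1); w_{n+1} = w_n + (h/2)·(k1 + k2).
t=0.000000, w=-1.000000:
  k1 = f(0.000000, -1.000000) = -1.580000
  k2 = f(0.240000, -1.379200) = -1.113584
  w ← -1.000000 + (0.24/2)·(-1.580000 + (-1.113584)) = -1.323230
t=0.240000, w=-1.323230:
  k1 = f(0.240000, -1.323230) = -1.182427
  k2 = f(0.480000, -1.607013) = -0.833375
  w ← -1.323230 + (0.24/2)·(-1.182427 + (-0.833375)) = -1.565126
w(0.48) ≈ -1.5651

-1.5651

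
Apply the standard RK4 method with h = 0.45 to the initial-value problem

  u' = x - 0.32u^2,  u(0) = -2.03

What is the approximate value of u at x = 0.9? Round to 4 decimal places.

-4.0087

RK4: k1 = f(x_n, u_n); k2 = f(x_n + h/2, u_n + (h/2)·k1); k3 = f(x_n + h/2, u_n + (h/2)·k2); k4 = f(x_n + h, u_n + h·k3); u_{n+1} = u_n + (h/6)·(k1 + 2k2 + 2k3 + k4).
x=0.000000, u=-2.030000:
  k1 = f(0.000000, -2.030000) = -1.318688
  k2 = f(0.225000, -2.326705) = -1.507338
  k3 = f(0.225000, -2.369151) = -1.571120
  k4 = f(0.450000, -2.737004) = -1.947181
  u ← -2.030000 + (0.45/6)·(k1 + 2k2 + 2k3 + k4) = -2.736709
x=0.450000, u=-2.736709:
  k1 = f(0.450000, -2.736709) = -1.946664
  k2 = f(0.675000, -3.174708) = -2.550207
  k3 = f(0.675000, -3.310506) = -2.832023
  k4 = f(0.900000, -4.011119) = -4.248505
  u ← -2.736709 + (0.45/6)·(k1 + 2k2 + 2k3 + k4) = -4.008681
u(0.9) ≈ -4.0087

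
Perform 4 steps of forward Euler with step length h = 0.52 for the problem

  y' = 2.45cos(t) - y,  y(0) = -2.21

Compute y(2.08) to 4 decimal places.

Euler: y_{n+1} = y_n + h·f(t_n, y_n).
t=0.000000, y=-2.210000: f=4.660000 → y ← -2.210000 + 0.52·4.660000 = 0.213200
t=0.520000, y=0.213200: f=1.912957 → y ← 0.213200 + 0.52·1.912957 = 1.207938
t=1.040000, y=1.207938: f=0.032302 → y ← 1.207938 + 0.52·0.032302 = 1.224735
t=1.560000, y=1.224735: f=-1.198284 → y ← 1.224735 + 0.52·(-1.198284) = 0.601627
y(2.08) ≈ 0.6016

0.6016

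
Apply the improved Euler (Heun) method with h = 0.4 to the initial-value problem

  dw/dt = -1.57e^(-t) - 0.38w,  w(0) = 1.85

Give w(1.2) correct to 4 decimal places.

Heun: k1 = f(t_n, w_n); k2 = f(t_n + h, w_n + h·k1); w_{n+1} = w_n + (h/2)·(k1 + k2).
t=0.000000, w=1.850000:
  k1 = f(0.000000, 1.850000) = -2.273000
  k2 = f(0.400000, 0.940800) = -1.409906
  w ← 1.850000 + (0.4/2)·(-2.273000 + (-1.409906)) = 1.113419
t=0.400000, w=1.113419:
  k1 = f(0.400000, 1.113419) = -1.475502
  k2 = f(0.800000, 0.523218) = -0.904269
  w ← 1.113419 + (0.4/2)·(-1.475502 + (-0.904269)) = 0.637465
t=0.800000, w=0.637465:
  k1 = f(0.800000, 0.637465) = -0.947683
  k2 = f(1.200000, 0.258391) = -0.571064
  w ← 0.637465 + (0.4/2)·(-0.947683 + (-0.571064)) = 0.333715
w(1.2) ≈ 0.3337

0.3337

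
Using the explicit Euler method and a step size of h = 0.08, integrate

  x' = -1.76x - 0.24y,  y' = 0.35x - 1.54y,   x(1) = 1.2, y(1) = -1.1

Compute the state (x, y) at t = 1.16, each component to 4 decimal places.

Euler on (x,y): x_{n+1} = x_n + h·x', y_{n+1} = y_n + h·y'.
1.000000: (1.200000, -1.100000); f=(-1.848000, 2.114000) → (1.052160, -0.930880)
1.080000: (1.052160, -0.930880); f=(-1.628390, 1.801811) → (0.921889, -0.786735)
(x(1.16), y(1.16)) ≈ (0.9219, -0.7867)

0.9219, -0.7867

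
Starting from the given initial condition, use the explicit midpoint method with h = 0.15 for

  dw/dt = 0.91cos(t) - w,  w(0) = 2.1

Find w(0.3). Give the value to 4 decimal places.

Midpoint: k1 = f(t_n, w_n); k2 = f(t_n + h/2, w_n + (h/2)·k1); w_{n+1} = w_n + h·k2.
t=0.000000, w=2.100000:
  k1 = f(0.000000, 2.100000) = -1.190000
  k2 = f(0.075000, 2.010750) = -1.103308
  w ← 2.100000 + 0.15·(-1.103308) = 1.934504
t=0.150000, w=1.934504:
  k1 = f(0.150000, 1.934504) = -1.034722
  k2 = f(0.225000, 1.856900) = -0.969837
  w ← 1.934504 + 0.15·(-0.969837) = 1.789028
w(0.3) ≈ 1.7890

1.7890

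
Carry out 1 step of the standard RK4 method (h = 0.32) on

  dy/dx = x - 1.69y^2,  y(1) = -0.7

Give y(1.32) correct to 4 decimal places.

RK4: k1 = f(x_n, y_n); k2 = f(x_n + h/2, y_n + (h/2)·k1); k3 = f(x_n + h/2, y_n + (h/2)·k2); k4 = f(x_n + h, y_n + h·k3); y_{n+1} = y_n + (h/6)·(k1 + 2k2 + 2k3 + k4).
x=1.000000, y=-0.700000:
  k1 = f(1.000000, -0.700000) = 0.171900
  k2 = f(1.160000, -0.672496) = 0.395696
  k3 = f(1.160000, -0.636689) = 0.474921
  k4 = f(1.320000, -0.548025) = 0.812439
  y ← -0.700000 + (0.32/6)·(k1 + 2k2 + 2k3 + k4) = -0.554636
y(1.32) ≈ -0.5546

-0.5546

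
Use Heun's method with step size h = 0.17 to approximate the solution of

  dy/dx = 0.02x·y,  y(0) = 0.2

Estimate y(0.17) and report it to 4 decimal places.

0.2001

Heun: k1 = f(x_n, y_n); k2 = f(x_n + h, y_n + h·k1); y_{n+1} = y_n + (h/2)·(k1 + k2).
x=0.000000, y=0.200000:
  k1 = f(0.000000, 0.200000) = 0.000000
  k2 = f(0.170000, 0.200000) = 0.000680
  y ← 0.200000 + (0.17/2)·(0.000000 + 0.000680) = 0.200058
y(0.17) ≈ 0.2001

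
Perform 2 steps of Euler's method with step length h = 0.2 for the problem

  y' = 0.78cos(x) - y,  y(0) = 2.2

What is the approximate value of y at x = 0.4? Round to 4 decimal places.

1.6857

Euler: y_{n+1} = y_n + h·f(x_n, y_n).
x=0.000000, y=2.200000: f=-1.420000 → y ← 2.200000 + 0.2·(-1.420000) = 1.916000
x=0.200000, y=1.916000: f=-1.151548 → y ← 1.916000 + 0.2·(-1.151548) = 1.685690
y(0.4) ≈ 1.6857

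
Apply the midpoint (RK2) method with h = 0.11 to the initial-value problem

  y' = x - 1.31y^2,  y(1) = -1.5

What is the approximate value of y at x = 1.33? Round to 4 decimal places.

-2.8656

Midpoint: k1 = f(x_n, y_n); k2 = f(x_n + h/2, y_n + (h/2)·k1); y_{n+1} = y_n + h·k2.
x=1.000000, y=-1.500000:
  k1 = f(1.000000, -1.500000) = -1.947500
  k2 = f(1.055000, -1.607112) = -2.328482
  y ← -1.500000 + 0.11·(-2.328482) = -1.756133
x=1.110000, y=-1.756133:
  k1 = f(1.110000, -1.756133) = -2.930044
  k2 = f(1.165000, -1.917285) = -3.650538
  y ← -1.756133 + 0.11·(-3.650538) = -2.157692
x=1.220000, y=-2.157692:
  k1 = f(1.220000, -2.157692) = -4.878883
  k2 = f(1.275000, -2.426031) = -6.435169
  y ← -2.157692 + 0.11·(-6.435169) = -2.865561
y(1.33) ≈ -2.8656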